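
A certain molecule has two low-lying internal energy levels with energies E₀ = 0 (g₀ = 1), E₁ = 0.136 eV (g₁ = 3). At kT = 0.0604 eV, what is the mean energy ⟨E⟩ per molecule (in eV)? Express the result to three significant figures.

Eᵢ/kT = 0, 2.2517.
Z = Σ gᵢe^(−Eᵢ/kT) = 1·e^(−0) + 3·e^(−2.2517) = 1.0000 + 0.31566 = 1.3157.
⟨E⟩ = Σ Eᵢ gᵢe^(−Eᵢ/kT) / Z = (0·1.0000 + 0.136·0.31566) / 1.3157 = 0.0326 eV.

0.0326 eV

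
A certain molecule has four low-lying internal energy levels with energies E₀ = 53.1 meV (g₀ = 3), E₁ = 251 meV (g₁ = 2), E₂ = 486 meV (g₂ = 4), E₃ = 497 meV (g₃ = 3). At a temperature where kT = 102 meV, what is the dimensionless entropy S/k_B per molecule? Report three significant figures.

1.51

Eᵢ/kT = 0.52059, 2.4608, 4.7647, 4.8725.
Z = Σ gᵢe^(−Eᵢ/kT) = 3·e^(−0.52059) + 2·e^(−2.4608) + 4·e^(−4.7647) + 3·e^(−4.8725) = 1.7825 + 0.17073 + 0.034102 + 0.022963 = 2.0103.
⟨E⟩ = Σ EᵢPᵢ = 82.321 meV.
S/k_B = ln Z + ⟨E⟩/kT = ln(2.0103) + 82.321/102 = 0.69828 + 0.80707 = 1.51.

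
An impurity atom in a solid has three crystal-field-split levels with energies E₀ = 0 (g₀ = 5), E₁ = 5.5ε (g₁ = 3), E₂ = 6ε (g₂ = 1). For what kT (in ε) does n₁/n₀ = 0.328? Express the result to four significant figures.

9.107 ε

n₁/n₀ = (g₁/g₀) exp[−(E₁−E₀)/kT] = 0.328.
⇒ (E₁−E₀)/kT = ln((3/5)/0.328) = ln(1.82927) = 0.603917.
kT = 5.5ε / 0.603917 = 9.107 ε.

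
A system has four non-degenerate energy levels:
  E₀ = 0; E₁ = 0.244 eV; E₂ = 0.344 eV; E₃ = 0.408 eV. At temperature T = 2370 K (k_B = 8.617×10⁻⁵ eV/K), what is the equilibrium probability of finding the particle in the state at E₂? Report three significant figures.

0.114

k_BT = 8.617×10⁻⁵ × 2370 K = 0.20422 eV.
Eᵢ/kT = 0, 1.1948, 1.6845, 1.9978.
Z = Σ e^(−Eᵢ/kT) = e^(−0) + e^(−1.1948) + e^(−1.6845) + e^(−1.9978) = 1.0000 + 0.30276 + 0.18554 + 0.13563 = 1.6239.
P₂ = e^(−E₂/kT) / Z = 0.18554/1.6239 = 0.114.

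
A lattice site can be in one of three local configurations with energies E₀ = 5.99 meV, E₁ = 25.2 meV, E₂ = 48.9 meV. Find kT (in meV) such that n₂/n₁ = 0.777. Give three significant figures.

n₂/n₁ = exp[−(E₂−E₁)/kT] = 0.777.
⇒ (E₂−E₁)/kT = ln(1/0.777) = ln(1.2870) = 0.25231.
kT = 23.7 meV / 0.25231 = 93.9 meV.

93.9 meV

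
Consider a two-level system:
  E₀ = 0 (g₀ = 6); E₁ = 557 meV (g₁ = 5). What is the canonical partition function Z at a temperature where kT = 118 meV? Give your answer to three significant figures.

Z = 6.04

Eᵢ/kT = 0, 4.7203.
Z = Σ gᵢe^(−Eᵢ/kT) = 6·e^(−0) + 5·e^(−4.7203) = 6.0000 + 0.044563 = 6.0446.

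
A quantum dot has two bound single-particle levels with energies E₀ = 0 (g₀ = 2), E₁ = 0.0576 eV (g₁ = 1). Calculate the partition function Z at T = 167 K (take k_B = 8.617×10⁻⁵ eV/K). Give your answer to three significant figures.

k_BT = 8.617×10⁻⁵ × 167 K = 0.014390 eV.
Eᵢ/kT = 0, 4.0028.
Z = Σ gᵢe^(−Eᵢ/kT) = 2·e^(−0) + 1·e^(−4.0028) = 2.0000 + 0.018264 = 2.0183.

Z = 2.02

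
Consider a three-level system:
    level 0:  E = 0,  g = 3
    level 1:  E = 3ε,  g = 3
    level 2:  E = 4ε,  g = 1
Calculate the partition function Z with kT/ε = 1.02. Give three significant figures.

Z = 3.18

Eᵢ/kT = 0, 2.9412, 3.9216.
Z = Σ gᵢe^(−Eᵢ/kT) = 3·e^(−0) + 3·e^(−2.9412) + 1·e^(−3.9216) = 3.0000 + 0.15841 + 0.019809 = 3.1782.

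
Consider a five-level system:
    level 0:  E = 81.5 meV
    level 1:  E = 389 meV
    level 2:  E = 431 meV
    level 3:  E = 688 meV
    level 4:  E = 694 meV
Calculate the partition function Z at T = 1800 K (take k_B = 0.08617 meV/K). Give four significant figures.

k_BT = 0.08617 × 1800 K = 155.106 meV.
Eᵢ/kT = 0.525447, 2.50796, 2.77874, 4.43568, 4.47436.
Z = Σ e^(−Eᵢ/kT) = e^(−0.525447) + e^(−2.50796) + e^(−2.77874) + e^(−4.43568) + e^(−4.47436) = 0.591291 + 0.0814342 + 0.0621167 + 0.0118470 + 0.0113975 = 0.758086.

Z = 0.7581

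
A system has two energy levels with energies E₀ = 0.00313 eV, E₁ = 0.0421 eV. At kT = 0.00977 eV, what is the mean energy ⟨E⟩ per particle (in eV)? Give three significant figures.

0.00384 eV

Eᵢ/kT = 0.32037, 4.3091.
Z = Σ e^(−Eᵢ/kT) = e^(−0.32037) + e^(−4.3091) = 0.72588 + 0.013446 = 0.73933.
⟨E⟩ = Σ Eᵢ e^(−Eᵢ/kT) / Z = (0.00313·0.72588 + 0.0421·0.013446) / 0.73933 = 0.00384 eV.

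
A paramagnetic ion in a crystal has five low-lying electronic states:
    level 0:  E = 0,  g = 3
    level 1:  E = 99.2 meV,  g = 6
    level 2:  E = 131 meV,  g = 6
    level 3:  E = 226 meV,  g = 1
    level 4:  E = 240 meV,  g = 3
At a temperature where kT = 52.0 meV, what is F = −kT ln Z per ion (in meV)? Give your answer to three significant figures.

-77.2 meV

Eᵢ/kT = 0, 1.9077, 2.5192, 4.3462, 4.6154.
Z = Σ gᵢe^(−Eᵢ/kT) = 3·e^(−0) + 6·e^(−1.9077) + 6·e^(−2.5192) + 1·e^(−4.3462) + 3·e^(−4.6154) = 3.0000 + 0.89053 + 0.48314 + 0.012956 + 0.029695 = 4.4163.
F = −kT ln Z = −52.0 × ln(4.4163) = −52.0 × 1.4853 = -77.2 meV.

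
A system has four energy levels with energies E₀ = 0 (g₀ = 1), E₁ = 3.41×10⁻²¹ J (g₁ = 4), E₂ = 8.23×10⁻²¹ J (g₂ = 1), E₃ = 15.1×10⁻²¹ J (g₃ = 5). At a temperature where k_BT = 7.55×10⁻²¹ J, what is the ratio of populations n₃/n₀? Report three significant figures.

0.677

n₃/n₀ = (g₃/g₀) exp[−(E₃−E₀)/kT] = (5/1) × exp(−(15.1 ×10⁻²¹ J)/(7.55 ×10⁻²¹ J)) = (5/1) × exp(-2.0000) = 0.677.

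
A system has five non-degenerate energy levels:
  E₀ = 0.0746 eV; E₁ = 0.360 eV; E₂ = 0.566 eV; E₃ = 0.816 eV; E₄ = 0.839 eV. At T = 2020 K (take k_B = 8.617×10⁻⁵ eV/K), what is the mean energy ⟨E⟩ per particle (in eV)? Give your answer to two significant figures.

k_BT = 8.617×10⁻⁵ × 2020 K = 0.1741 eV.
Eᵢ/kT = 0.4285, 2.068, 3.251, 4.687, 4.819.
Z = Σ e^(−Eᵢ/kT) = e^(−0.4285) + e^(−2.068) + e^(−3.251) + e^(−4.687) + e^(−4.819) = 0.6515 + 0.1264 + 0.03874 + 0.009214 + 0.008075 = 0.8339.
⟨E⟩ = Σ Eᵢ e^(−Eᵢ/kT) / Z = (0.0746·0.6515 + 0.360·0.1264 + 0.566·0.03874 + 0.816·0.009214 + 0.839·0.008075) / 0.8339 = 0.16 eV.

0.16 eV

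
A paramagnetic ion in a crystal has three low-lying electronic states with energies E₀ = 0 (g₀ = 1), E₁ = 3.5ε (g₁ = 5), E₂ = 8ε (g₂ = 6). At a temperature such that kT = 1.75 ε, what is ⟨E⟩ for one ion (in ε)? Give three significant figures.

Eᵢ/kT = 0, 2.0000, 4.5714.
Z = Σ gᵢe^(−Eᵢ/kT) = 1·e^(−0) + 5·e^(−2.0000) + 6·e^(−4.5714) = 1.0000 + 0.67668 + 0.062061 = 1.7387.
⟨E⟩ = Σ Eᵢ gᵢe^(−Eᵢ/kT) / Z = (0·1.0000 + 3.5·0.67668 + 8·0.062061) / 1.7387 = 1.65 ε.

1.65 ε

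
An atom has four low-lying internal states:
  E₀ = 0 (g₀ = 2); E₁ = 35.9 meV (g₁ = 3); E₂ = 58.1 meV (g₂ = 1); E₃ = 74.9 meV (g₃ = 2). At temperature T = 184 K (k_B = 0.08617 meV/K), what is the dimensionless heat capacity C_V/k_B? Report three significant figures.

k_BT = 0.08617 × 184 K = 15.855 meV.
Eᵢ/kT = 0, 2.2643, 3.6645, 4.7241.
Z = Σ gᵢe^(−Eᵢ/kT) = 2·e^(−0) + 3·e^(−2.2643) + 1·e^(−3.6645) + 2·e^(−4.7241) = 2.0000 + 0.31171 + 0.025617 + 0.017757 = 2.3551.
⟨E⟩ = 5.9483 meV, ⟨E²⟩ = 249.60 meV².
C_V/k_B = (⟨E²⟩ − ⟨E⟩²)/(kT)² = (249.60 − 35.382)/251.38 = 0.852.

0.852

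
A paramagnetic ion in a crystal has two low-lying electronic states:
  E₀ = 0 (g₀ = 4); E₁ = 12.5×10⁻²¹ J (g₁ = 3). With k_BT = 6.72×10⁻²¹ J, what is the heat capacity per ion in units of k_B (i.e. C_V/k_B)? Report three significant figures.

0.324

Eᵢ/kT = 0, 1.8601.
Z = Σ gᵢe^(−Eᵢ/kT) = 4·e^(−0) + 3·e^(−1.8601) = 4.0000 + 0.46697 = 4.4670.
⟨E⟩ = 1.3067, ⟨E²⟩ = 16.334.
C_V/k_B = (⟨E²⟩ − ⟨E⟩²)/(kT)² = (16.334 − 1.7075)/45.158 = 0.324.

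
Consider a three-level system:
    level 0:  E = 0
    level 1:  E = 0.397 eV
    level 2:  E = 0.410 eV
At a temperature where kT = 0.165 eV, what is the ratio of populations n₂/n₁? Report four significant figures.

0.9242

n₂/n₁ = exp[−(E₂−E₁)/kT] = exp(−(0.013 eV)/(0.165 eV)) = exp(-0.0787879) = 0.9242.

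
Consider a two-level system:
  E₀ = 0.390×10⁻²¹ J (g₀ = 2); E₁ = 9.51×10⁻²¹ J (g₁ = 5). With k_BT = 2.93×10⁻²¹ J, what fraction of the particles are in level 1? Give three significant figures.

0.100

Eᵢ/kT = 0.13311, 3.2457.
Z = Σ gᵢe^(−Eᵢ/kT) = 2·e^(−0.13311) + 5·e^(−3.2457) = 1.7507 + 0.19471 = 1.9454.
P₁ = g₁ e^(−E₁/kT) / Z = 0.19471/1.9454 = 0.100.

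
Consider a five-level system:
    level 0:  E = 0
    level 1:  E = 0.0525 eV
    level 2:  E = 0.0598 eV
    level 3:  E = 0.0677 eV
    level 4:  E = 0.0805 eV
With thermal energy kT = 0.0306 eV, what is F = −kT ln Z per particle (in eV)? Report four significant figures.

Eᵢ/kT = 0, 1.71569, 1.95425, 2.21242, 2.63072.
Z = Σ e^(−Eᵢ/kT) = e^(−0) + e^(−1.71569) + e^(−1.95425) + e^(−2.21242) + e^(−2.63072) = 1.00000 + 0.179840 + 0.141671 + 0.109435 + 0.0720266 = 1.50297.
F = −kT ln Z = −0.0306 × ln(1.50297) = −0.0306 × 0.407443 = -0.01247 eV.

-0.01247 eV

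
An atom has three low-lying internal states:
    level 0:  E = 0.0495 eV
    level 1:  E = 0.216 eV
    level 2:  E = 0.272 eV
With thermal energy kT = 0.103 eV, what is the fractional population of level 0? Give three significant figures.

0.761

Eᵢ/kT = 0.48058, 2.0971, 2.6408.
Z = Σ e^(−Eᵢ/kT) = e^(−0.48058) + e^(−2.0971) + e^(−2.6408) = 0.61842 + 0.12281 + 0.071304 = 0.81253.
P₀ = e^(−E₀/kT) / Z = 0.61842/0.81253 = 0.761.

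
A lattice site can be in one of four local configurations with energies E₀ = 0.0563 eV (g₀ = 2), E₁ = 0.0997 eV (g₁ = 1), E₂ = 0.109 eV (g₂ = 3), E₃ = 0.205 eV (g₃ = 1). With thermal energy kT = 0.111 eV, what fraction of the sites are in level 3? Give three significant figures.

Eᵢ/kT = 0.50721, 0.89820, 0.98198, 1.8468.
Z = Σ gᵢe^(−Eᵢ/kT) = 2·e^(−0.50721) + 1·e^(−0.89820) + 3·e^(−0.98198) + 1·e^(−1.8468) = 1.2043 + 0.40730 + 1.1237 + 0.15774 = 2.8930.
P₃ = g₃ e^(−E₃/kT) / Z = 0.15774/2.8930 = 0.0545.

0.0545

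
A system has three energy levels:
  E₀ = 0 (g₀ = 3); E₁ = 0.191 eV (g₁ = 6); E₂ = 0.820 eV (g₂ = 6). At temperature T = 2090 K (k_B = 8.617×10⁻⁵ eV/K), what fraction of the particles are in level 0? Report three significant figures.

0.584

k_BT = 8.617×10⁻⁵ × 2090 K = 0.18010 eV.
Eᵢ/kT = 0, 1.0605, 4.5530.
Z = Σ gᵢe^(−Eᵢ/kT) = 3·e^(−0) + 6·e^(−1.0605) + 6·e^(−4.5530) = 3.0000 + 2.0777 + 0.063213 = 5.1409.
P₀ = g₀ e^(−E₀/kT) / Z = 3.0000/5.1409 = 0.584.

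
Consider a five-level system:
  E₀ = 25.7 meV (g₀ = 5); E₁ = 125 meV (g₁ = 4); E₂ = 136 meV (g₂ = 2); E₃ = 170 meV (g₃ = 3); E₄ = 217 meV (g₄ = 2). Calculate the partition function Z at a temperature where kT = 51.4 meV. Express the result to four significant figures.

Z = 3.665

Eᵢ/kT = 0.500000, 2.43191, 2.64591, 3.30739, 4.22179.
Z = Σ gᵢe^(−Eᵢ/kT) = 5·e^(−0.500000) + 4·e^(−2.43191) + 2·e^(−2.64591) + 3·e^(−3.30739) + 2·e^(−4.22179) = 3.03265 + 0.351475 + 0.141882 + 0.109835 + 0.0293447 = 3.66519.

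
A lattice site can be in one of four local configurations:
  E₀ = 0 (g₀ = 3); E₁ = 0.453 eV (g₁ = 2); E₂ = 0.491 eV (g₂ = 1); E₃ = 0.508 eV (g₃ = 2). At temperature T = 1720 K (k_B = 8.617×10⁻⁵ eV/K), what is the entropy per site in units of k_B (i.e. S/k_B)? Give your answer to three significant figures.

1.36

k_BT = 8.617×10⁻⁵ × 1720 K = 0.14821 eV.
Eᵢ/kT = 0, 3.0565, 3.3129, 3.4276.
Z = Σ gᵢe^(−Eᵢ/kT) = 3·e^(−0) + 2·e^(−3.0565) + 1·e^(−3.3129) + 2·e^(−3.4276) = 3.0000 + 0.094104 + 0.036410 + 0.064930 = 3.1954.
⟨E⟩ = Σ EᵢPᵢ = 0.029258 eV.
S/k_B = ln Z + ⟨E⟩/kT = ln(3.1954) + 0.029258/0.14821 = 1.1617 + 0.19741 = 1.36.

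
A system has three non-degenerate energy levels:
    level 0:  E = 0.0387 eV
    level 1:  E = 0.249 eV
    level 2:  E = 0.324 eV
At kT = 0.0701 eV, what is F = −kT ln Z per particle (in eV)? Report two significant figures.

Eᵢ/kT = 0.5521, 3.552, 4.622.
Z = Σ e^(−Eᵢ/kT) = e^(−0.5521) + e^(−3.552) + e^(−4.622) = 0.5757 + 0.02867 + 0.009833 = 0.6142.
F = −kT ln Z = −0.0701 × ln(0.6142) = −0.0701 × -0.4874 = 0.034 eV.

0.034 eV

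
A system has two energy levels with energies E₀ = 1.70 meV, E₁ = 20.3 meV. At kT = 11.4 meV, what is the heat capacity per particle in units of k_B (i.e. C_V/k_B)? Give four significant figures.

Eᵢ/kT = 0.149123, 1.78070.
Z = Σ e^(−Eᵢ/kT) = e^(−0.149123) + e^(−1.78070) = 0.861463 + 0.168520 = 1.02998.
⟨E⟩ = 4.74324 meV, ⟨E²⟩ = 69.8412 meV².
C_V/k_B = (⟨E²⟩ − ⟨E⟩²)/(kT)² = (69.8412 − 22.4983)/129.960 = 0.3643.

0.3643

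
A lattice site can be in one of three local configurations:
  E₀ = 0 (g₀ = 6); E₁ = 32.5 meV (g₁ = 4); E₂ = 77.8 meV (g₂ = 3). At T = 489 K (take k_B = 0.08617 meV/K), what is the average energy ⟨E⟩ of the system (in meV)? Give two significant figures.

k_BT = 0.08617 × 489 K = 42.14 meV.
Eᵢ/kT = 0, 0.7712, 1.846.
Z = Σ gᵢe^(−Eᵢ/kT) = 6·e^(−0) + 4·e^(−0.7712) + 3·e^(−1.846) = 6.000 + 1.850 + 0.4736 = 8.324.
⟨E⟩ = Σ Eᵢ gᵢe^(−Eᵢ/kT) / Z = (0·6.000 + 32.5·1.850 + 77.8·0.4736) / 8.324 = 12 meV.

12 meV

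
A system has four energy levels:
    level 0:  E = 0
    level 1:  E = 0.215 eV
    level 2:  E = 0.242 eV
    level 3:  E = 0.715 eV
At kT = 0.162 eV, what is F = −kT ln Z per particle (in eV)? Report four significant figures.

-0.06589 eV

Eᵢ/kT = 0, 1.32716, 1.49383, 4.41358.
Z = Σ e^(−Eᵢ/kT) = e^(−0) + e^(−1.32716) + e^(−1.49383) + e^(−4.41358) = 1.00000 + 0.265229 + 0.224511 + 0.0121117 = 1.50185.
F = −kT ln Z = −0.162 × ln(1.50185) = −0.162 × 0.406698 = -0.06589 eV.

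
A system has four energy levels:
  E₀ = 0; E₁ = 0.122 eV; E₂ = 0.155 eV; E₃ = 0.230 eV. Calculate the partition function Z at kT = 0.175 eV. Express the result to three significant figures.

Z = 2.18

Eᵢ/kT = 0, 0.69714, 0.88571, 1.3143.
Z = Σ e^(−Eᵢ/kT) = e^(−0) + e^(−0.69714) + e^(−0.88571) + e^(−1.3143) = 1.0000 + 0.49801 + 0.41242 + 0.26866 = 2.1791.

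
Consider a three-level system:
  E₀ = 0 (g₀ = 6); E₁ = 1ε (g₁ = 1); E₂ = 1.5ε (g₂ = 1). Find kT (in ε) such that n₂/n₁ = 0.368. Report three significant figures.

0.500 ε

n₂/n₁ = (g₂/g₁) exp[−(E₂−E₁)/kT] = 0.368.
⇒ (E₂−E₁)/kT = ln((1/1)/0.368) = ln(2.7174) = 0.99968.
kT = 0.5ε / 0.99968 = 0.500 ε.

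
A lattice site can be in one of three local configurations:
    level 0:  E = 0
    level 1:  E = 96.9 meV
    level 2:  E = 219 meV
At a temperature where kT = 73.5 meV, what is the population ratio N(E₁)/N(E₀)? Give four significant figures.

0.2676

n₁/n₀ = exp[−(E₁−E₀)/kT] = exp(−(96.9 meV)/(73.5 meV)) = exp(-1.31837) = 0.2676.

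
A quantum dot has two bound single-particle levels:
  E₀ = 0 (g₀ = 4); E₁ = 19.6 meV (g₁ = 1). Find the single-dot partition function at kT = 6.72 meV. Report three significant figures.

Eᵢ/kT = 0, 2.9167.
Z = Σ gᵢe^(−Eᵢ/kT) = 4·e^(−0) + 1·e^(−2.9167) = 4.0000 + 0.054112 = 4.0541.

Z = 4.05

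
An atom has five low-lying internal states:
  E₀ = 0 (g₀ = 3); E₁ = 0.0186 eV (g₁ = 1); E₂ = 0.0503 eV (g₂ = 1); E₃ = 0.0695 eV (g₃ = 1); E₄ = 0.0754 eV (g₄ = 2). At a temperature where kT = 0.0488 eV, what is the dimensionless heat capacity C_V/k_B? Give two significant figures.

0.30

Eᵢ/kT = 0, 0.3811, 1.031, 1.424, 1.545.
Z = Σ gᵢe^(−Eᵢ/kT) = 3·e^(−0) + 1·e^(−0.3811) + 1·e^(−1.031) + 1·e^(−1.424) + 2·e^(−1.545) = 3.000 + 0.6831 + 0.3567 + 0.2407 + 0.4266 = 4.707.
⟨E⟩ = 0.01690 eV, ⟨E²⟩ = 0.001004 eV².
C_V/k_B = (⟨E²⟩ − ⟨E⟩²)/(kT)² = (0.001004 − 0.0002856)/0.002381 = 0.30.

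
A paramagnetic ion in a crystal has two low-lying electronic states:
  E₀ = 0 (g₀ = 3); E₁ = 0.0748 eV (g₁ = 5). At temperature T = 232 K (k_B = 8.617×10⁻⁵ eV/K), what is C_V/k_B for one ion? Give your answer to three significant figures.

k_BT = 8.617×10⁻⁵ × 232 K = 0.019991 eV.
Eᵢ/kT = 0, 3.7417.
Z = Σ gᵢe^(−Eᵢ/kT) = 3·e^(−0) + 5·e^(−3.7417) = 3.0000 + 0.11857 = 3.1186.
⟨E⟩ = 0.0028439 eV, ⟨E²⟩ = 0.00021272 eV².
C_V/k_B = (⟨E²⟩ − ⟨E⟩²)/(kT)² = (0.00021272 − 0.0000080878)/0.00039964 = 0.512.

0.512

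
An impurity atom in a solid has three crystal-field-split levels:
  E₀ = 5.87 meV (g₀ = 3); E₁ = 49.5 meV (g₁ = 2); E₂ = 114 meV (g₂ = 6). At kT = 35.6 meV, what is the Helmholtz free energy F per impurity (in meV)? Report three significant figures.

-42.4 meV

Eᵢ/kT = 0.16489, 1.3904, 3.2022.
Z = Σ gᵢe^(−Eᵢ/kT) = 3·e^(−0.16489) + 2·e^(−1.3904) + 6·e^(−3.2022) = 2.5440 + 0.49795 + 0.24404 = 3.2860.
F = −kT ln Z = −35.6 × ln(3.2860) = −35.6 × 1.1897 = -42.4 meV.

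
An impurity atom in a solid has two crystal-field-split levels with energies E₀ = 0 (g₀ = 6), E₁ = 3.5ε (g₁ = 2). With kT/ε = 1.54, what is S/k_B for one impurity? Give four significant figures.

1.901

Eᵢ/kT = 0, 2.27273.
Z = Σ gᵢe^(−Eᵢ/kT) = 6·e^(−0) + 2·e^(−2.27273) = 6.00000 + 0.206061 = 6.20606.
⟨E⟩ = Σ EᵢPᵢ = 0.116211 ε.
S/k_B = ln Z + ⟨E⟩/kT = ln(6.20606) + 0.116211/1.54 = 1.82553 + 0.0754617 = 1.901.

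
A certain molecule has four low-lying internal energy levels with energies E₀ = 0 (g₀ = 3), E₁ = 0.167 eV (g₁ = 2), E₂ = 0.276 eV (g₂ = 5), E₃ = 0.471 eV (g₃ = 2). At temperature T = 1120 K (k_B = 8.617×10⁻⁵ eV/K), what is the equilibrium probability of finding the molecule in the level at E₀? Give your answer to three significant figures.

0.821

k_BT = 8.617×10⁻⁵ × 1120 K = 0.096510 eV.
Eᵢ/kT = 0, 1.7304, 2.8598, 4.8803.
Z = Σ gᵢe^(−Eᵢ/kT) = 3·e^(−0) + 2·e^(−1.7304) + 5·e^(−2.8598) + 2·e^(−4.8803) = 3.0000 + 0.35443 + 0.28640 + 0.015189 = 3.6560.
P₀ = g₀ e^(−E₀/kT) / Z = 3.0000/3.6560 = 0.821.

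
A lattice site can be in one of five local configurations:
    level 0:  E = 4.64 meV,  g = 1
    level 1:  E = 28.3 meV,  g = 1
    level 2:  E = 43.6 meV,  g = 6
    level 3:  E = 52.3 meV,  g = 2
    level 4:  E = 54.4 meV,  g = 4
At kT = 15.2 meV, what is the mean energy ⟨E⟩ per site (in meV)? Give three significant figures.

Eᵢ/kT = 0.30526, 1.8618, 2.8684, 3.4408, 3.5789.
Z = Σ gᵢe^(−Eᵢ/kT) = 1·e^(−0.30526) + 1·e^(−1.8618) + 6·e^(−2.8684) + 2·e^(−3.4408) + 4·e^(−3.5789) = 0.73693 + 0.15539 + 0.34074 + 0.064078 + 0.11163 = 1.4088.
⟨E⟩ = Σ Eᵢ gᵢe^(−Eᵢ/kT) / Z = (4.64·0.73693 + 28.3·0.15539 + 43.6·0.34074 + 52.3·0.064078 + 54.4·0.11163) / 1.4088 = 22.8 meV.

22.8 meV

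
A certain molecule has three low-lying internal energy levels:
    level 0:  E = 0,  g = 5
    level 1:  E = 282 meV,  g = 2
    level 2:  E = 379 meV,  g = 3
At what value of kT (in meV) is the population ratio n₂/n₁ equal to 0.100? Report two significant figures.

n₂/n₁ = (g₂/g₁) exp[−(E₂−E₁)/kT] = 0.100.
⇒ (E₂−E₁)/kT = ln((3/2)/0.100) = ln(15.00) = 2.708.
kT = 97 meV / 2.708 = 36 meV.

36 meV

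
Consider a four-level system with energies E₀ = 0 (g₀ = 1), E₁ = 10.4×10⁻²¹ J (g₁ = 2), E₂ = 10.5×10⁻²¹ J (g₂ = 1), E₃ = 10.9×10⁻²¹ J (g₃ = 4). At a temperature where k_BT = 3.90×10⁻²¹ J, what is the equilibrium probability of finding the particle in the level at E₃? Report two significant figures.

0.17

Eᵢ/kT = 0, 2.667, 2.692, 2.795.
Z = Σ gᵢe^(−Eᵢ/kT) = 1·e^(−0) + 2·e^(−2.667) + 1·e^(−2.692) + 4·e^(−2.795) = 1.000 + 0.1389 + 0.06775 + 0.2445 = 1.451.
P₃ = g₃ e^(−E₃/kT) / Z = 0.2445/1.451 = 0.17.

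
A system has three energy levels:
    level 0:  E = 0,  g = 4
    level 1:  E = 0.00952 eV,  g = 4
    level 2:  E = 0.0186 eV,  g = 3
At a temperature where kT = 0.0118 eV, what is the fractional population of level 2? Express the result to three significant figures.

Eᵢ/kT = 0, 0.80678, 1.5763.
Z = Σ gᵢe^(−Eᵢ/kT) = 4·e^(−0) + 4·e^(−0.80678) + 3·e^(−1.5763) = 4.0000 + 1.7852 + 0.62022 = 6.4054.
P₂ = g₂ e^(−E₂/kT) / Z = 0.62022/6.4054 = 0.0968.

0.0968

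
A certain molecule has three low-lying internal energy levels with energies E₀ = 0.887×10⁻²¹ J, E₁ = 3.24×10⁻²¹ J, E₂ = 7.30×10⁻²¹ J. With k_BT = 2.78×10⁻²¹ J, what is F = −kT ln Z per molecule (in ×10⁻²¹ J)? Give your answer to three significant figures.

Eᵢ/kT = 0.31906, 1.1655, 2.6259.
Z = Σ e^(−Eᵢ/kT) = e^(−0.31906) + e^(−1.1655) + e^(−2.6259) = 0.72683 + 0.31177 + 0.072375 = 1.1110.
F = −kT ln Z = −2.78 × ln(1.1110) = −2.78 × 0.10526 = -0.293 ×10⁻²¹ J.

-0.293 ×10⁻²¹ J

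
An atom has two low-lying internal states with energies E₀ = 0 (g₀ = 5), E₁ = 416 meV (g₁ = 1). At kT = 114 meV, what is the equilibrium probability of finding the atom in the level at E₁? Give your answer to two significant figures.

Eᵢ/kT = 0, 3.649.
Z = Σ gᵢe^(−Eᵢ/kT) = 5·e^(−0) + 1·e^(−3.649) = 5.000 + 0.02602 = 5.026.
P₁ = g₁ e^(−E₁/kT) / Z = 0.02602/5.026 = 0.0052.

0.0052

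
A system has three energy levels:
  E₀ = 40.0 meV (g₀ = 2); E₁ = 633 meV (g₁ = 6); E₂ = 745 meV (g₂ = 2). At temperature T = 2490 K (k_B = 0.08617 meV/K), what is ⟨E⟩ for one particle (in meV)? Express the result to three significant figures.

153 meV

k_BT = 0.08617 × 2490 K = 214.56 meV.
Eᵢ/kT = 0.18643, 2.9502, 3.4722.
Z = Σ gᵢe^(−Eᵢ/kT) = 2·e^(−0.18643) + 6·e^(−2.9502) + 2·e^(−3.4722) = 1.6598 + 0.31398 + 0.062097 = 2.0359.
⟨E⟩ = Σ Eᵢ gᵢe^(−Eᵢ/kT) / Z = (40.0·1.6598 + 633·0.31398 + 745·0.062097) / 2.0359 = 153 meV.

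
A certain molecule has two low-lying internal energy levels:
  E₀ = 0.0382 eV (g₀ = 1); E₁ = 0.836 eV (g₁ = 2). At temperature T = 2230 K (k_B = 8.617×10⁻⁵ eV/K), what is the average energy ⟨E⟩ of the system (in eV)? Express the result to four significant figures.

k_BT = 8.617×10⁻⁵ × 2230 K = 0.192159 eV.
Eᵢ/kT = 0.198794, 4.35056.
Z = Σ gᵢe^(−Eᵢ/kT) = 1·e^(−0.198794) + 2·e^(−4.35056) = 0.819719 + 0.0257992 = 0.845518.
⟨E⟩ = Σ Eᵢ gᵢe^(−Eᵢ/kT) / Z = (0.0382·0.819719 + 0.836·0.0257992) / 0.845518 = 0.06254 eV.

0.06254 eV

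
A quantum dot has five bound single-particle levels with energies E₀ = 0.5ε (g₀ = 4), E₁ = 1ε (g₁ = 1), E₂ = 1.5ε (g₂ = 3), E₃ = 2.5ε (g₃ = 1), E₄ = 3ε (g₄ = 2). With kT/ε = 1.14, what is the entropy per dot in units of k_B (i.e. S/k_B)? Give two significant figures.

Eᵢ/kT = 0.4386, 0.8772, 1.316, 2.193, 2.632.
Z = Σ gᵢe^(−Eᵢ/kT) = 4·e^(−0.4386) + 1·e^(−0.8772) + 3·e^(−1.316) + 1·e^(−2.193) + 2·e^(−2.632) = 2.580 + 0.4159 + 0.8046 + 0.1116 + 0.1439 = 4.056.
⟨E⟩ = Σ EᵢPᵢ = 0.8934 ε.
S/k_B = ln Z + ⟨E⟩/kT = ln(4.056) + 0.8934/1.14 = 1.400 + 0.7837 = 2.2.

2.2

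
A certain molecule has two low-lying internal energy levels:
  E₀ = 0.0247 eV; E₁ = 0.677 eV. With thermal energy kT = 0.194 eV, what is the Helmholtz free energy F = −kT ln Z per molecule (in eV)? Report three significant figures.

Eᵢ/kT = 0.12732, 3.4897.
Z = Σ e^(−Eᵢ/kT) = e^(−0.12732) + e^(−3.4897) = 0.88045 + 0.030510 = 0.91096.
F = −kT ln Z = −0.194 × ln(0.91096) = −0.194 × -0.093256 = 0.0181 eV.

0.0181 eV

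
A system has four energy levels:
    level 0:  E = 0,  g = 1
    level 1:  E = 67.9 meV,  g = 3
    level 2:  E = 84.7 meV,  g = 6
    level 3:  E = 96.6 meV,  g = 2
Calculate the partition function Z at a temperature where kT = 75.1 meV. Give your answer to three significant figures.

Eᵢ/kT = 0, 0.90413, 1.1278, 1.2863.
Z = Σ gᵢe^(−Eᵢ/kT) = 1·e^(−0) + 3·e^(−0.90413) + 6·e^(−1.1278) + 2·e^(−1.2863) = 1.0000 + 1.2147 + 1.9425 + 0.55258 = 4.7098.

Z = 4.71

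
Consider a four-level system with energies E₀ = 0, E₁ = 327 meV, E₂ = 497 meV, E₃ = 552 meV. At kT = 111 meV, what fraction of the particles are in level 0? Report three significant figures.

Eᵢ/kT = 0, 2.9459, 4.4775, 4.9730.
Z = Σ e^(−Eᵢ/kT) = e^(−0) + e^(−2.9459) + e^(−4.4775) + e^(−4.9730) = 1.0000 + 0.052555 + 0.011362 + 0.0069223 = 1.0708.
P₀ = e^(−E₀/kT) / Z = 1.0000/1.0708 = 0.934.

0.934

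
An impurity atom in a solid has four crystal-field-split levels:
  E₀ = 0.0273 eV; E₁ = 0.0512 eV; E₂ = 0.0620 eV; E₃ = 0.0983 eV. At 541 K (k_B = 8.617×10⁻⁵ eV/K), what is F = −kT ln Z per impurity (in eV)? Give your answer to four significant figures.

-0.01137 eV

k_BT = 8.617×10⁻⁵ × 541 K = 0.0466180 eV.
Eᵢ/kT = 0.585611, 1.09829, 1.32996, 2.10863.
Z = Σ e^(−Eᵢ/kT) = e^(−0.585611) + e^(−1.09829) + e^(−1.32996) + e^(−2.10863) = 0.556766 + 0.333441 + 0.264488 + 0.121404 = 1.27610.
F = −kT ln Z = −0.0466180 × ln(1.27610) = −0.0466180 × 0.243809 = -0.01137 eV.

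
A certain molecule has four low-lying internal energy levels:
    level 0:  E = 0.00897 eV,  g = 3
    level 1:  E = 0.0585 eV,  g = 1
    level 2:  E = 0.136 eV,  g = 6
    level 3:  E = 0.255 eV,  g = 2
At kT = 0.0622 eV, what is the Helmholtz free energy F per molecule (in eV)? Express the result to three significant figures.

Eᵢ/kT = 0.14421, 0.94051, 2.1865, 4.0997.
Z = Σ gᵢe^(−Eᵢ/kT) = 3·e^(−0.14421) + 1·e^(−0.94051) + 6·e^(−2.1865) + 2·e^(−4.0997) = 2.5971 + 0.39043 + 0.67385 + 0.033155 = 3.6945.
F = −kT ln Z = −0.0622 × ln(3.6945) = −0.0622 × 1.3068 = -0.0813 eV.

-0.0813 eV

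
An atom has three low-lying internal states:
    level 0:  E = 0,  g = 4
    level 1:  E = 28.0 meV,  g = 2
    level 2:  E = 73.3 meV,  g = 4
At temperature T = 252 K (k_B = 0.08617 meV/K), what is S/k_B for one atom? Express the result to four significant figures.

k_BT = 0.08617 × 252 K = 21.7148 meV.
Eᵢ/kT = 0, 1.28944, 3.37558.
Z = Σ gᵢe^(−Eᵢ/kT) = 4·e^(−0) + 2·e^(−1.28944) + 4·e^(−3.37558) = 4.00000 + 0.550850 + 0.136793 = 4.68764.
⟨E⟩ = Σ EᵢPᵢ = 5.42933 meV.
S/k_B = ln Z + ⟨E⟩/kT = ln(4.68764) + 5.42933/21.7148 = 1.54493 + 0.250029 = 1.795.

1.795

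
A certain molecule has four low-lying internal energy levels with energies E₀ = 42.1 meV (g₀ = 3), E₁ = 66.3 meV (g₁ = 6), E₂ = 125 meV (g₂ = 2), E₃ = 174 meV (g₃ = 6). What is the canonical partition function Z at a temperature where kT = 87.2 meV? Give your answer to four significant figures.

Eᵢ/kT = 0.482798, 0.760321, 1.43349, 1.99541.
Z = Σ gᵢe^(−Eᵢ/kT) = 3·e^(−0.482798) + 6·e^(−0.760321) + 2·e^(−1.43349) + 6·e^(−1.99541) = 1.85116 + 2.80510 + 0.476950 + 0.815747 = 5.94896.

Z = 5.949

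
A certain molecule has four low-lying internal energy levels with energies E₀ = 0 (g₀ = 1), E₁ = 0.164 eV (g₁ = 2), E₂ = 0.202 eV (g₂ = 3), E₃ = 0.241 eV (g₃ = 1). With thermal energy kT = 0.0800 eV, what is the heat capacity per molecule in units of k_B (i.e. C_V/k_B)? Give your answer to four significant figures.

1.291

Eᵢ/kT = 0, 2.05000, 2.52500, 3.01250.
Z = Σ gᵢe^(−Eᵢ/kT) = 1·e^(−0) + 2·e^(−2.05000) + 3·e^(−2.52500) + 1·e^(−3.01250) = 1.00000 + 0.257470 + 0.240175 + 0.0491686 = 1.54681.
⟨E⟩ = 0.0663236 eV, ⟨E²⟩ = 0.0126588 eV².
C_V/k_B = (⟨E²⟩ − ⟨E⟩²)/(kT)² = (0.0126588 − 0.00439882)/0.00640000 = 1.291.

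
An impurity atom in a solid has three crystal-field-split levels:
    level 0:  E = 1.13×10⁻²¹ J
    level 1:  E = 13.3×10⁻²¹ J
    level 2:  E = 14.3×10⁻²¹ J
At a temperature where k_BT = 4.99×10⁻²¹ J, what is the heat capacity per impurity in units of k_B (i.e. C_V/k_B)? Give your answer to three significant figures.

Eᵢ/kT = 0.22645, 2.6653, 2.8657.
Z = Σ e^(−Eᵢ/kT) = e^(−0.22645) + e^(−2.6653) + e^(−2.8657) = 0.79736 + 0.069578 + 0.056943 = 0.92388.
⟨E⟩ = 2.8583, ⟨E²⟩ = 27.027.
C_V/k_B = (⟨E²⟩ − ⟨E⟩²)/(kT)² = (27.027 − 8.1699)/24.900 = 0.757.

0.757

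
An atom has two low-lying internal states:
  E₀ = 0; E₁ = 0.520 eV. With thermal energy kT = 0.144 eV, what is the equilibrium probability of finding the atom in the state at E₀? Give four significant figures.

0.9737

Eᵢ/kT = 0, 3.61111.
Z = Σ e^(−Eᵢ/kT) = e^(−0) + e^(−3.61111) = 1.00000 + 0.0270218 = 1.02702.
P₀ = e^(−E₀/kT) / Z = 1.00000/1.02702 = 0.9737.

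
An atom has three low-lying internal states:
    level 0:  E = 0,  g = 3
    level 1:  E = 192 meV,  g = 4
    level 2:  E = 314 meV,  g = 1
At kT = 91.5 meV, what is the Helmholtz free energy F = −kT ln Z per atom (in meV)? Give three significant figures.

Eᵢ/kT = 0, 2.0984, 3.4317.
Z = Σ gᵢe^(−Eᵢ/kT) = 3·e^(−0) + 4·e^(−2.0984) + 1·e^(−3.4317) = 3.0000 + 0.49061 + 0.032332 = 3.5229.
F = −kT ln Z = −91.5 × ln(3.5229) = −91.5 × 1.2593 = -115 meV.

-115 meV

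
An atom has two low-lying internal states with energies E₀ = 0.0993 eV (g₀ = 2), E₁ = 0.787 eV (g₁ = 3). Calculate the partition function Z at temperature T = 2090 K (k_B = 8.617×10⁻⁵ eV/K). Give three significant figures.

Z = 1.19

k_BT = 8.617×10⁻⁵ × 2090 K = 0.18010 eV.
Eᵢ/kT = 0.55136, 4.3698.
Z = Σ gᵢe^(−Eᵢ/kT) = 2·e^(−0.55136) + 3·e^(−4.3698) = 1.1523 + 0.037961 = 1.1903.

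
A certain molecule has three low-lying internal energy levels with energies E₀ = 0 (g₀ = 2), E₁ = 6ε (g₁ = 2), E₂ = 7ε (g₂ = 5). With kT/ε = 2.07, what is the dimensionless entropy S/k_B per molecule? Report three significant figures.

Eᵢ/kT = 0, 2.8986, 3.3816.
Z = Σ gᵢe^(−Eᵢ/kT) = 2·e^(−0) + 2·e^(−2.8986) + 5·e^(−3.3816) = 2.0000 + 0.11020 + 0.16997 = 2.2802.
⟨E⟩ = Σ EᵢPᵢ = 0.81177 ε.
S/k_B = ln Z + ⟨E⟩/kT = ln(2.2802) + 0.81177/2.07 = 0.82426 + 0.39216 = 1.22.

1.22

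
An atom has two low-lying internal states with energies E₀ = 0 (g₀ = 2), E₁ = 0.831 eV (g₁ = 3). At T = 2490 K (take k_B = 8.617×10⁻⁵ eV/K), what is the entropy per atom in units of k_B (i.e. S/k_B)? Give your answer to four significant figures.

k_BT = 8.617×10⁻⁵ × 2490 K = 0.214563 eV.
Eᵢ/kT = 0, 3.87299.
Z = Σ gᵢe^(−Eᵢ/kT) = 2·e^(−0) + 3·e^(−3.87299) = 2.00000 + 0.0623883 = 2.06239.
⟨E⟩ = Σ EᵢPᵢ = 0.0251382 eV.
S/k_B = ln Z + ⟨E⟩/kT = ln(2.06239) + 0.0251382/0.214563 = 0.723866 + 0.117160 = 0.8410.

0.8410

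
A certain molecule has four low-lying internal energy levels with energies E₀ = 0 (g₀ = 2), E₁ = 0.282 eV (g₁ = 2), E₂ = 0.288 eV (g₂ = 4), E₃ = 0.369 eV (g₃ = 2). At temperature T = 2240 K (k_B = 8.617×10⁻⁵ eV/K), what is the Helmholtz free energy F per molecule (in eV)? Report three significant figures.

k_BT = 8.617×10⁻⁵ × 2240 K = 0.19302 eV.
Eᵢ/kT = 0, 1.4610, 1.4921, 1.9117.
Z = Σ gᵢe^(−Eᵢ/kT) = 2·e^(−0) + 2·e^(−1.4610) + 4·e^(−1.4921) + 2·e^(−1.9117) = 2.0000 + 0.46401 + 0.89960 + 0.29566 = 3.6593.
F = −kT ln Z = −0.19302 × ln(3.6593) = −0.19302 × 1.2973 = -0.250 eV.

-0.250 eV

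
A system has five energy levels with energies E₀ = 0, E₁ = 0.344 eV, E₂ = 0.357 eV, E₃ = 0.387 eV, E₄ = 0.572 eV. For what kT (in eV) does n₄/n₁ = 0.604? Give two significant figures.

0.45 eV

n₄/n₁ = exp[−(E₄−E₁)/kT] = 0.604.
⇒ (E₄−E₁)/kT = ln(1/0.604) = ln(1.656) = 0.5044.
kT = 0.228 eV / 0.5044 = 0.45 eV.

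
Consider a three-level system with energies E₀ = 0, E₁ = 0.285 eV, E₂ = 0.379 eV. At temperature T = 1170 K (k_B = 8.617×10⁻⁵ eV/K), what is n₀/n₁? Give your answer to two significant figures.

17

k_BT = 8.617×10⁻⁵ × 1170 K = 0.1008 eV.
n₀/n₁ = exp[−(E₀−E₁)/kT] = exp(−(-0.285 eV)/(0.1008 eV)) = exp(2.827) = 17.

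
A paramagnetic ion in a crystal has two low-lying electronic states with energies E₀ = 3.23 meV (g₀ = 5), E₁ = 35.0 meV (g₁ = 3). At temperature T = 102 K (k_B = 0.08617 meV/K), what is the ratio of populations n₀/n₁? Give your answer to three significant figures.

k_BT = 0.08617 × 102 K = 8.7893 meV.
n₀/n₁ = (g₀/g₁) exp[−(E₀−E₁)/kT] = (5/3) × exp(−(-31.77 meV)/(8.7893 meV)) = (5/3) × exp(3.6146) = 61.9.

61.9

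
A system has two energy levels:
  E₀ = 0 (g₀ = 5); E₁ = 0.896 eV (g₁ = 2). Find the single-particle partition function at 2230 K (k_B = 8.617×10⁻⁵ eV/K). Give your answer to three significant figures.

k_BT = 8.617×10⁻⁵ × 2230 K = 0.19216 eV.
Eᵢ/kT = 0, 4.6628.
Z = Σ gᵢe^(−Eᵢ/kT) = 5·e^(−0) + 2·e^(−4.6628) = 5.0000 + 0.018880 = 5.0189.

Z = 5.02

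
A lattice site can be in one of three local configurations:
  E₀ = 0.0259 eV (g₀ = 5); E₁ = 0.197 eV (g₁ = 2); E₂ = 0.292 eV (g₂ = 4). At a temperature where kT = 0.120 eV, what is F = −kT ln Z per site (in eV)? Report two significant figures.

-0.19 eV

Eᵢ/kT = 0.2158, 1.642, 2.433.
Z = Σ gᵢe^(−Eᵢ/kT) = 5·e^(−0.2158) + 2·e^(−1.642) + 4·e^(−2.433) = 4.029 + 0.3872 + 0.3511 = 4.767.
F = −kT ln Z = −0.120 × ln(4.767) = −0.120 × 1.562 = -0.19 eV.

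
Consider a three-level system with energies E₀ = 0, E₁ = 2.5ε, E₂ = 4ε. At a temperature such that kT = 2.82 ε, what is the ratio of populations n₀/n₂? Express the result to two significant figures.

4.1

n₀/n₂ = exp[−(E₀−E₂)/kT] = exp(−(-4ε)/(2.82ε)) = exp(1.418) = 4.1.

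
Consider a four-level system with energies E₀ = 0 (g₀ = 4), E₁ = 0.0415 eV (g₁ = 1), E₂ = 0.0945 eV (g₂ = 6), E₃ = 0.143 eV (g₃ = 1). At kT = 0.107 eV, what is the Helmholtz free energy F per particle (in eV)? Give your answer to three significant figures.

Eᵢ/kT = 0, 0.38785, 0.88318, 1.3364.
Z = Σ gᵢe^(−Eᵢ/kT) = 4·e^(−0) + 1·e^(−0.38785) + 6·e^(−0.88318) + 1·e^(−1.3364) = 4.0000 + 0.67851 + 2.4808 + 0.26279 = 7.4221.
F = −kT ln Z = −0.107 × ln(7.4221) = −0.107 × 2.0045 = -0.214 eV.

-0.214 eV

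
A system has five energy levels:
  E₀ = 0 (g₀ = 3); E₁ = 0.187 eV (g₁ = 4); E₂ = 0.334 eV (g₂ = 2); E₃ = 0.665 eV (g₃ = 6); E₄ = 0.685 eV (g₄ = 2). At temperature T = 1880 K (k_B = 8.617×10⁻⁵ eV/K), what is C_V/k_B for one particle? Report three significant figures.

k_BT = 8.617×10⁻⁵ × 1880 K = 0.16200 eV.
Eᵢ/kT = 0, 1.1543, 2.0617, 4.1049, 4.2284.
Z = Σ gᵢe^(−Eᵢ/kT) = 3·e^(−0) + 4·e^(−1.1543) + 2·e^(−2.0617) + 6·e^(−4.1049) + 2·e^(−4.2284) = 3.0000 + 1.2611 + 0.25447 + 0.098950 + 0.029151 = 4.6437.
⟨E⟩ = 0.087557 eV, ⟨E²⟩ = 0.027978 eV².
C_V/k_B = (⟨E²⟩ − ⟨E⟩²)/(kT)² = (0.027978 − 0.0076662)/0.026244 = 0.774.

0.774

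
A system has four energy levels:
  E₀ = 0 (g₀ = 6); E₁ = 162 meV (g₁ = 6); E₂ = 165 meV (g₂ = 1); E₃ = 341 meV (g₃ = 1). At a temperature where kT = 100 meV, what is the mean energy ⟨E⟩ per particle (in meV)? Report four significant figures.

31.75 meV

Eᵢ/kT = 0, 1.62000, 1.65000, 3.41000.
Z = Σ gᵢe^(−Eᵢ/kT) = 6·e^(−0) + 6·e^(−1.62000) + 1·e^(−1.65000) + 1·e^(−3.41000) = 6.00000 + 1.18739 + 0.192050 + 0.0330412 = 7.41248.
⟨E⟩ = Σ Eᵢ gᵢe^(−Eᵢ/kT) / Z = (0·6.00000 + 162·1.18739 + 165·0.192050 + 341·0.0330412) / 7.41248 = 31.75 meV.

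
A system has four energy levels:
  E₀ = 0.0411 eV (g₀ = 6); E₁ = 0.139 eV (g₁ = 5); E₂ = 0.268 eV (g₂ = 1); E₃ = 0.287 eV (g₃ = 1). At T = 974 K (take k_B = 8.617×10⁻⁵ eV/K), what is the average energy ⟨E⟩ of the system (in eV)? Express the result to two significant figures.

k_BT = 8.617×10⁻⁵ × 974 K = 0.08393 eV.
Eᵢ/kT = 0.4897, 1.656, 3.193, 3.420.
Z = Σ gᵢe^(−Eᵢ/kT) = 6·e^(−0.4897) + 5·e^(−1.656) + 1·e^(−3.193) + 1·e^(−3.420) = 3.677 + 0.9545 + 0.04105 + 0.03271 = 4.705.
⟨E⟩ = Σ Eᵢ gᵢe^(−Eᵢ/kT) / Z = (0.0411·3.677 + 0.139·0.9545 + 0.268·0.04105 + 0.287·0.03271) / 4.705 = 0.065 eV.

0.065 eV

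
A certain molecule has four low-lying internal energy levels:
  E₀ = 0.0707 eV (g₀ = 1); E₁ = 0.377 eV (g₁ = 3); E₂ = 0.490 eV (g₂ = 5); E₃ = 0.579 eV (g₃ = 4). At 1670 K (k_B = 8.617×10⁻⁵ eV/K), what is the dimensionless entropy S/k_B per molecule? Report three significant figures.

k_BT = 8.617×10⁻⁵ × 1670 K = 0.14390 eV.
Eᵢ/kT = 0.49131, 2.6199, 3.4051, 4.0236.
Z = Σ gᵢe^(−Eᵢ/kT) = 1·e^(−0.49131) + 3·e^(−2.6199) + 5·e^(−3.4051) + 4·e^(−4.0236) = 0.61182 + 0.21843 + 0.16602 + 0.071554 = 1.0678.
⟨E⟩ = Σ EᵢPᵢ = 0.23261 eV.
S/k_B = ln Z + ⟨E⟩/kT = ln(1.0678) + 0.23261/0.14390 = 0.065600 + 1.6165 = 1.68.

1.68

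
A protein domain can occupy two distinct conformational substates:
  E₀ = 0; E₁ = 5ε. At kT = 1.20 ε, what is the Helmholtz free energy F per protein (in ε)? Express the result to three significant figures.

Eᵢ/kT = 0, 4.1667.
Z = Σ e^(−Eᵢ/kT) = e^(−0) + e^(−4.1667) = 1.0000 + 0.015503 = 1.0155.
F = −kT ln Z = −1.20 × ln(1.0155) = −1.20 × 0.015381 = -0.0185 ε.

-0.0185 ε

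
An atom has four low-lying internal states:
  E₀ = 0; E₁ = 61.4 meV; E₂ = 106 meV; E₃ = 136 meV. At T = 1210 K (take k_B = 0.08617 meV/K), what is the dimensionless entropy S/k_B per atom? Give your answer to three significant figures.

k_BT = 0.08617 × 1210 K = 104.27 meV.
Eᵢ/kT = 0, 0.58886, 1.0166, 1.3043.
Z = Σ e^(−Eᵢ/kT) = e^(−0) + e^(−0.58886) + e^(−1.0166) + e^(−1.3043) = 1.0000 + 0.55496 + 0.36182 + 0.27136 = 2.1881.
⟨E⟩ = Σ EᵢPᵢ = 49.967 meV.
S/k_B = ln Z + ⟨E⟩/kT = ln(2.1881) + 49.967/104.27 = 0.78303 + 0.47921 = 1.26.

1.26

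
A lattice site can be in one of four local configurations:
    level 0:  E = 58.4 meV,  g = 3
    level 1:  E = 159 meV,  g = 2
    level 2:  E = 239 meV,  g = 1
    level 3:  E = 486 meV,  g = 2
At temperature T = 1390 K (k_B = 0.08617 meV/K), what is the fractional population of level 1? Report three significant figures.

k_BT = 0.08617 × 1390 K = 119.78 meV.
Eᵢ/kT = 0.48756, 1.3274, 1.9953, 4.0574.
Z = Σ gᵢe^(−Eᵢ/kT) = 3·e^(−0.48756) + 2·e^(−1.3274) + 1·e^(−1.9953) + 2·e^(−4.0574) = 1.8424 + 0.53033 + 0.13597 + 0.034588 = 2.5433.
P₁ = g₁ e^(−E₁/kT) / Z = 0.53033/2.5433 = 0.209.

0.209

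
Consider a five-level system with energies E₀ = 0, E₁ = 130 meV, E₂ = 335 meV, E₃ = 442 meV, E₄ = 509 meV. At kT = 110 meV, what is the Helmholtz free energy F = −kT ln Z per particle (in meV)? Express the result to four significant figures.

-35.59 meV

Eᵢ/kT = 0, 1.18182, 3.04545, 4.01818, 4.62727.
Z = Σ e^(−Eᵢ/kT) = e^(−0) + e^(−1.18182) + e^(−3.04545) + e^(−4.01818) + e^(−4.62727) = 1.00000 + 0.306720 + 0.0475749 + 0.0179857 + 0.00978143 = 1.38206.
F = −kT ln Z = −110 × ln(1.38206) = −110 × 0.323575 = -35.59 meV.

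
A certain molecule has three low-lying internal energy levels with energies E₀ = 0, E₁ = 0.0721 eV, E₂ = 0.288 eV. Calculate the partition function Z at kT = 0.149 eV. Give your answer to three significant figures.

Z = 1.76

Eᵢ/kT = 0, 0.48389, 1.9329.
Z = Σ e^(−Eᵢ/kT) = e^(−0) + e^(−0.48389) + e^(−1.9329) = 1.0000 + 0.61638 + 0.14473 = 1.7611.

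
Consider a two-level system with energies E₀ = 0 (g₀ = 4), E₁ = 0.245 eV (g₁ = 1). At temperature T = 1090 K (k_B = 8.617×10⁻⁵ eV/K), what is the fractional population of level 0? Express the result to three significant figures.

0.982

k_BT = 8.617×10⁻⁵ × 1090 K = 0.093925 eV.
Eᵢ/kT = 0, 2.6085.
Z = Σ gᵢe^(−Eᵢ/kT) = 4·e^(−0) + 1·e^(−2.6085) = 4.0000 + 0.073645 = 4.0736.
P₀ = g₀ e^(−E₀/kT) / Z = 4.0000/4.0736 = 0.982.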